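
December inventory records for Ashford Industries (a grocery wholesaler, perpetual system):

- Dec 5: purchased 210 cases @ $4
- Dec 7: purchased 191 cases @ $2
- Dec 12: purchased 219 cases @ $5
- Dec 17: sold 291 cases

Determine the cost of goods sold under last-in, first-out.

Dec 17, 291 sold [LIFO — newest first]: 219 @ $5 + 72 @ $2 = $1,239
Ending inventory: 210 @ $4 + 119 @ $2 = $1,078

COGS = $1,239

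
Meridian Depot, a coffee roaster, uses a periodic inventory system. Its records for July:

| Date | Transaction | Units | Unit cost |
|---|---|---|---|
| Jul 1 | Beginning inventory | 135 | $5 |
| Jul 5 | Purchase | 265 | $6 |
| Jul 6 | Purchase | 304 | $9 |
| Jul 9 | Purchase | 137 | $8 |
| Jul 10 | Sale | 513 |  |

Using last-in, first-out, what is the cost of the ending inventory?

Ending inventory = $1,833

Jul 10, 513 sold [LIFO — newest first]: 137 @ $8 + 304 @ $9 + 72 @ $6 = $4,264
Ending inventory: 135 @ $5 + 193 @ $6 = $1,833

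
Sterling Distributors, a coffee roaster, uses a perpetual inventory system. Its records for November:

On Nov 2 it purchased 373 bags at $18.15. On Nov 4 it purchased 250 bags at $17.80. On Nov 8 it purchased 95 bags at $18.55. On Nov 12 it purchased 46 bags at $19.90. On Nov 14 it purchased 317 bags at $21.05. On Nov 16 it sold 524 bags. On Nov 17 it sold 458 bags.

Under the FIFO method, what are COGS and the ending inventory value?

Nov 16, 524 sold [FIFO — oldest first]: 373 @ $18.15 + 151 @ $17.80 = $9,457.75
Nov 17, 458 sold [FIFO — oldest first]: 99 @ $17.80 + 95 @ $18.55 + 46 @ $19.90 + 218 @ $21.05 = $9,028.75
Total COGS = $9,457.75 + $9,028.75 = $18,486.50
Ending inventory: 99 @ $21.05 = $2,083.95
Check: goods available $20,570.45 = COGS $18,486.50 + ending $2,083.95

COGS = $18,486.50; ending inventory = $2,083.95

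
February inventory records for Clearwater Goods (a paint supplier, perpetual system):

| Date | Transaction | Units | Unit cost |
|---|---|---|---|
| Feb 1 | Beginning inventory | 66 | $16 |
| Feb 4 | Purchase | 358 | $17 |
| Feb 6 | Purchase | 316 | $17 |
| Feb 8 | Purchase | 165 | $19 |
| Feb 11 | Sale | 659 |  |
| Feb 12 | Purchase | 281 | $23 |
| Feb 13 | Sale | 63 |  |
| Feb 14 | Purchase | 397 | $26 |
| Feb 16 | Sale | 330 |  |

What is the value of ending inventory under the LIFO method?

Feb 11, 659 sold [LIFO — newest first]: 165 @ $19 + 316 @ $17 + 178 @ $17 = $11,533
Feb 13, 63 sold [LIFO — newest first]: 63 @ $23 = $1,449
Feb 16, 330 sold [LIFO — newest first]: 330 @ $26 = $8,580
Total COGS = $11,533 + $1,449 + $8,580 = $21,562
Ending inventory: 66 @ $16 + 180 @ $17 + 218 @ $23 + 67 @ $26 = $10,872

Ending inventory = $10,872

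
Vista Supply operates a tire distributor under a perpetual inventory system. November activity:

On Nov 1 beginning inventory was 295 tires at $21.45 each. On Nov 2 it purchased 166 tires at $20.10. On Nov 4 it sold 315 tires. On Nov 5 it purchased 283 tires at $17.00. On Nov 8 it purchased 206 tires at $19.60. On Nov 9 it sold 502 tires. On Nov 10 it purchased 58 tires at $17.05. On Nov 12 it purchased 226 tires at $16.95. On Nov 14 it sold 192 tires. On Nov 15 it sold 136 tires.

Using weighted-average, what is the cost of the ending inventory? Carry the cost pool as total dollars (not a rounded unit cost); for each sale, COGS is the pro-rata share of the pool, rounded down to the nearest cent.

After Nov 1: 295 on hand, pool $6,327.75 (≈ $21.4500 each)
After Nov 2: 461 on hand, pool $9,664.35 (≈ $20.9639 each)
Nov 4, sell 315: 315/461 × $9,664.35 → $6,603.62
After Nov 5: 429 on hand, pool $7,871.73 (≈ $18.3490 each)
After Nov 8: 635 on hand, pool $11,909.33 (≈ $18.7549 each)
Nov 9, sell 502: 502/635 × $11,909.33 → $9,414.93
After Nov 10: 191 on hand, pool $3,483.30 (≈ $18.2372 each)
After Nov 12: 417 on hand, pool $7,314.00 (≈ $17.5396 each)
Nov 14, sell 192: 192/417 × $7,314.00 → $3,367.59
Nov 15, sell 136: 136/225 × $3,946.41 → $2,385.38
Total COGS = $6,603.62 + $9,414.93 + $3,367.59 + $2,385.38 = $21,771.52
Ending inventory (cost pool remaining) = $1,561.03
Check: goods available $23,332.55 = COGS $21,771.52 + ending $1,561.03

Ending inventory = $1,561.03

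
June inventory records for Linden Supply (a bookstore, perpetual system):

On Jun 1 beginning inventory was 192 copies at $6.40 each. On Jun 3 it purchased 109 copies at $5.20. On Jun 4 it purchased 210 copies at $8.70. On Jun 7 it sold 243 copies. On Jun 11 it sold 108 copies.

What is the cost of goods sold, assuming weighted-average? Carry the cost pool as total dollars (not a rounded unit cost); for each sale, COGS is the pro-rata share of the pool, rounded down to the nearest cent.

COGS = $2,488.31

After Jun 1: 192 on hand, pool $1,228.80 (≈ $6.4000 each)
After Jun 3: 301 on hand, pool $1,795.60 (≈ $5.9654 each)
After Jun 4: 511 on hand, pool $3,622.60 (≈ $7.0892 each)
Jun 7, sell 243: 243/511 × $3,622.60 → $1,722.68
Jun 11, sell 108: 108/268 × $1,899.92 → $765.63
Total COGS = $1,722.68 + $765.63 = $2,488.31
Ending inventory (cost pool remaining) = $1,134.29
Check: goods available $3,622.60 = COGS $2,488.31 + ending $1,134.29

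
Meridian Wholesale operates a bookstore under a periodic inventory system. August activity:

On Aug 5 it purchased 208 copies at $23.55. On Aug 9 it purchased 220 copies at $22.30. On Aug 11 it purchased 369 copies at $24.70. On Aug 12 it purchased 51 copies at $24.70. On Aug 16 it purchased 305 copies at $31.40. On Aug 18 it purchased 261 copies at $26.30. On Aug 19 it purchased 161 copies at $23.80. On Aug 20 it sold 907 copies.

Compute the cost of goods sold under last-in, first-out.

COGS = $24,719.10

Aug 20, 907 sold [LIFO — newest first]: 161 @ $23.80 + 261 @ $26.30 + 305 @ $31.40 + 51 @ $24.70 + 129 @ $24.70 = $24,719.10
Ending inventory: 208 @ $23.55 + 220 @ $22.30 + 240 @ $24.70 = $15,732.40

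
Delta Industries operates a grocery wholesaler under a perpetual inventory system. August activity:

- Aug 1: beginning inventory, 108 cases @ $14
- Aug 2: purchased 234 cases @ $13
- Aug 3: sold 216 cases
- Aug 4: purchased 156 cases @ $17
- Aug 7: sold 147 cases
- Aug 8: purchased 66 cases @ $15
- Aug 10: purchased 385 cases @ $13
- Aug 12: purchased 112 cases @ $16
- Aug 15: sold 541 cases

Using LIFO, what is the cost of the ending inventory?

Aug 3, 216 sold [LIFO — newest first]: 216 @ $13 = $2,808
Aug 7, 147 sold [LIFO — newest first]: 147 @ $17 = $2,499
Aug 15, 541 sold [LIFO — newest first]: 112 @ $16 + 385 @ $13 + 44 @ $15 = $7,457
Total COGS = $2,808 + $2,499 + $7,457 = $12,764
Ending inventory: 108 @ $14 + 18 @ $13 + 9 @ $17 + 22 @ $15 = $2,229

Ending inventory = $2,229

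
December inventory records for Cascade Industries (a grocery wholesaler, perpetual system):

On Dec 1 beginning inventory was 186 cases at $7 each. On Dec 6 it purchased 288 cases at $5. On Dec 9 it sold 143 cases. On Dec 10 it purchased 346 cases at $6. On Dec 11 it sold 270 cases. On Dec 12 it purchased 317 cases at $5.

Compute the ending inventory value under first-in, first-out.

Ending inventory = $3,966

Dec 9, 143 sold [FIFO — oldest first]: 143 @ $7 = $1,001
Dec 11, 270 sold [FIFO — oldest first]: 43 @ $7 + 227 @ $5 = $1,436
Total COGS = $1,001 + $1,436 = $2,437
Ending inventory: 61 @ $5 + 346 @ $6 + 317 @ $5 = $3,966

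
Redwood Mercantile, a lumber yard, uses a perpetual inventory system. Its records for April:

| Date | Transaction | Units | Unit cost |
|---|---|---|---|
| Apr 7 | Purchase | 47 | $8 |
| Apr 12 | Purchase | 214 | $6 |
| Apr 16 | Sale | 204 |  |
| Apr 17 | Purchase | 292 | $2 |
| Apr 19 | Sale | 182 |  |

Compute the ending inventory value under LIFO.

Apr 16, 204 sold [LIFO — newest first]: 204 @ $6 = $1,224
Apr 19, 182 sold [LIFO — newest first]: 182 @ $2 = $364
Total COGS = $1,224 + $364 = $1,588
Ending inventory: 47 @ $8 + 10 @ $6 + 110 @ $2 = $656

Ending inventory = $656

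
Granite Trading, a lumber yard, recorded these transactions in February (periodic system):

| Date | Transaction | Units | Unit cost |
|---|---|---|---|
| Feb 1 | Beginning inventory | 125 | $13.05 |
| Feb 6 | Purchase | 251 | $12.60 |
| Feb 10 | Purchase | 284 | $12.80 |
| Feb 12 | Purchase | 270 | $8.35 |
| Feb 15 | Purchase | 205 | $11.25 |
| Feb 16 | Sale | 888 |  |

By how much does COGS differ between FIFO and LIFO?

FIFO COGS: 125 @ $13.05 + 251 @ $12.60 + 284 @ $12.80 + 228 @ $8.35 = $10,332.85
LIFO COGS: 205 @ $11.25 + 270 @ $8.35 + 284 @ $12.80 + 129 @ $12.60 = $9,821.35
Difference = |$10,332.85 − $9,821.35| = $511.50

$511.50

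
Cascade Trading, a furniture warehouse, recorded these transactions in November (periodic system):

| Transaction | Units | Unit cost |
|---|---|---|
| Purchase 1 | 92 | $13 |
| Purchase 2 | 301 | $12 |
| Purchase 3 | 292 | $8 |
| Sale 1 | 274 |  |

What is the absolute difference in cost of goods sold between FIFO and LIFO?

FIFO COGS: 92 @ $13 + 182 @ $12 = $3,380
LIFO COGS: 274 @ $8 = $2,192
Difference = |$3,380 − $2,192| = $1,188

$1,188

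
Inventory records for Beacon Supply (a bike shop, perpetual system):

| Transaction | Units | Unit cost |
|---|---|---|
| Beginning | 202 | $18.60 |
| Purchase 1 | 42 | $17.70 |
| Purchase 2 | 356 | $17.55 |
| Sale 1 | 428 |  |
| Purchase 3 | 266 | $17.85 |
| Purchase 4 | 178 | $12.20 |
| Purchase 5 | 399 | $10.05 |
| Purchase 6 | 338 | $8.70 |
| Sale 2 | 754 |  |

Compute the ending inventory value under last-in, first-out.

Sale 1 (428) [LIFO — newest first]: 356 @ $17.55 + 42 @ $17.70 + 30 @ $18.60 = $7,549.20
Sale 2 (754) [LIFO — newest first]: 338 @ $8.70 + 399 @ $10.05 + 17 @ $12.20 = $7,157.95
Total COGS = $7,549.20 + $7,157.95 = $14,707.15
Ending inventory: 172 @ $18.60 + 266 @ $17.85 + 161 @ $12.20 = $9,911.50

Ending inventory = $9,911.50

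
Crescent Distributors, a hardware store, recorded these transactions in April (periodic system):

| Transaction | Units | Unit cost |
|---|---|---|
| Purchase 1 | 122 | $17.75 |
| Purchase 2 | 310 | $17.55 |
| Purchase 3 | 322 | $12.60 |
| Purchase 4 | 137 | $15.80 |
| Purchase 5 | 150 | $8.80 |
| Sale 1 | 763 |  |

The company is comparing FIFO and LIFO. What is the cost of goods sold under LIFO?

FIFO COGS: 122 @ $17.75 + 310 @ $17.55 + 322 @ $12.60 + 9 @ $15.80 = $11,805.40
LIFO COGS: 150 @ $8.80 + 137 @ $15.80 + 322 @ $12.60 + 154 @ $17.55 = $10,244.50

COGS = $10,244.50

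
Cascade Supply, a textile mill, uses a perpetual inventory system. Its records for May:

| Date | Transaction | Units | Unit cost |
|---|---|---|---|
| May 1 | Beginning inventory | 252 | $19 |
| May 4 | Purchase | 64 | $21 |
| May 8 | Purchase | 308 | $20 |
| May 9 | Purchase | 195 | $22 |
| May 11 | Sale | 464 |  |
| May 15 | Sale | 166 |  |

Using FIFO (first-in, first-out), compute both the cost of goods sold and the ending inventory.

COGS = $12,424; ending inventory = $4,158

May 11, 464 sold [FIFO — oldest first]: 252 @ $19 + 64 @ $21 + 148 @ $20 = $9,092
May 15, 166 sold [FIFO — oldest first]: 160 @ $20 + 6 @ $22 = $3,332
Total COGS = $9,092 + $3,332 = $12,424
Ending inventory: 189 @ $22 = $4,158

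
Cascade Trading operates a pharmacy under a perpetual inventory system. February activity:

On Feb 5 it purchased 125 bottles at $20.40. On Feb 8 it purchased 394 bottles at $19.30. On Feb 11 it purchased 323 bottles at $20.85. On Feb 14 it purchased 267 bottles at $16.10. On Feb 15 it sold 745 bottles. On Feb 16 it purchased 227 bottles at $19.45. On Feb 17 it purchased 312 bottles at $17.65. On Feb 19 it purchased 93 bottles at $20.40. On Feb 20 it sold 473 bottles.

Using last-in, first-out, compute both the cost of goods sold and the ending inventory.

Feb 15, 745 sold [LIFO — newest first]: 267 @ $16.10 + 323 @ $20.85 + 155 @ $19.30 = $14,024.75
Feb 20, 473 sold [LIFO — newest first]: 93 @ $20.40 + 312 @ $17.65 + 68 @ $19.45 = $8,726.60
Total COGS = $14,024.75 + $8,726.60 = $22,751.35
Ending inventory: 125 @ $20.40 + 239 @ $19.30 + 159 @ $19.45 = $10,255.25

COGS = $22,751.35; ending inventory = $10,255.25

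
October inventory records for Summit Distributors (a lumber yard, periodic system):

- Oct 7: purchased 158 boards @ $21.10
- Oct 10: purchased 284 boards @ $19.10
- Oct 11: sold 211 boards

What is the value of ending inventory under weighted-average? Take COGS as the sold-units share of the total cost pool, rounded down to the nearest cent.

Ending inventory = $4,577.25

Oct 11, sell 211: 211/442 × $8,758.20 → $4,180.95
Ending inventory (cost pool remaining) = $4,577.25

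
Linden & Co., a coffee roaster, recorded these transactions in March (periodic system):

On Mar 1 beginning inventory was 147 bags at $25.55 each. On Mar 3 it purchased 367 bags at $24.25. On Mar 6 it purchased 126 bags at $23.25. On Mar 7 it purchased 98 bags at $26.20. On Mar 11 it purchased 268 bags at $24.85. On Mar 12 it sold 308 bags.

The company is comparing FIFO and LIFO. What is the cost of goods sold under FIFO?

COGS = $7,660.10

FIFO COGS: 147 @ $25.55 + 161 @ $24.25 = $7,660.10
LIFO COGS: 268 @ $24.85 + 40 @ $26.20 = $7,707.80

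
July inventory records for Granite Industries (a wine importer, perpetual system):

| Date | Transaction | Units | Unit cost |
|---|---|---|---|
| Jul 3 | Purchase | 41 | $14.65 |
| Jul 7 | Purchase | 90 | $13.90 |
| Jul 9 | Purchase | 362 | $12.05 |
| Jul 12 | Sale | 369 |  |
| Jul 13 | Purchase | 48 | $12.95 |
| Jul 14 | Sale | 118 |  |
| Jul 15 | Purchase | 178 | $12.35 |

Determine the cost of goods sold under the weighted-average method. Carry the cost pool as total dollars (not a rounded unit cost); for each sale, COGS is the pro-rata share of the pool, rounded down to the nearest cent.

After Jul 3: 41 on hand, pool $600.65 (≈ $14.6500 each)
After Jul 7: 131 on hand, pool $1,851.65 (≈ $14.1347 each)
After Jul 9: 493 on hand, pool $6,213.75 (≈ $12.6040 each)
Jul 12, sell 369: 369/493 × $6,213.75 → $4,650.85
After Jul 13: 172 on hand, pool $2,184.50 (≈ $12.7006 each)
Jul 14, sell 118: 118/172 × $2,184.50 → $1,498.66
After Jul 15: 232 on hand, pool $2,884.14 (≈ $12.4316 each)
Total COGS = $4,650.85 + $1,498.66 = $6,149.51
Ending inventory (cost pool remaining) = $2,884.14
Check: goods available $9,033.65 = COGS $6,149.51 + ending $2,884.14

COGS = $6,149.51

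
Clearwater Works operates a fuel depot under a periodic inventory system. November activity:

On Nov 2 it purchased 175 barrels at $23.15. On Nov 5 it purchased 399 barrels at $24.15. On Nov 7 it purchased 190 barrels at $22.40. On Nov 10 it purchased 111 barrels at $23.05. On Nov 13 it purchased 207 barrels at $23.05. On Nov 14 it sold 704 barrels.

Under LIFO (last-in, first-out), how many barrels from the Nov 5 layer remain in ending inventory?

203

Nov 14, 704 sold [LIFO — newest first]: 207 @ $23.05 + 111 @ $23.05 + 190 @ $22.40 + 196 @ $24.15 = $16,319.30
Ending inventory: 175 @ $23.15 + 203 @ $24.15 = $8,953.70
Check: goods available $25,273.00 = COGS $16,319.30 + ending $8,953.70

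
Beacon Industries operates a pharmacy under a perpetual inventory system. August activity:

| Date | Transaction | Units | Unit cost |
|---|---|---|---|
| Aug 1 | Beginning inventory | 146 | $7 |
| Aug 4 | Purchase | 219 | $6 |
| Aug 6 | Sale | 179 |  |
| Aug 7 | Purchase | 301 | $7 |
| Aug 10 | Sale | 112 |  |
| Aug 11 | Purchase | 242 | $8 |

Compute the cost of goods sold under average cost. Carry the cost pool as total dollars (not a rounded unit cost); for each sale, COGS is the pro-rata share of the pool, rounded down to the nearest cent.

After Aug 1: 146 on hand, pool $1,022.00 (≈ $7.0000 each)
After Aug 4: 365 on hand, pool $2,336.00 (≈ $6.4000 each)
Aug 6, sell 179: 179/365 × $2,336.00 → $1,145.60
After Aug 7: 487 on hand, pool $3,297.40 (≈ $6.7708 each)
Aug 10, sell 112: 112/487 × $3,297.40 → $758.33
After Aug 11: 617 on hand, pool $4,475.07 (≈ $7.2529 each)
Total COGS = $1,145.60 + $758.33 = $1,903.93
Ending inventory (cost pool remaining) = $4,475.07

COGS = $1,903.93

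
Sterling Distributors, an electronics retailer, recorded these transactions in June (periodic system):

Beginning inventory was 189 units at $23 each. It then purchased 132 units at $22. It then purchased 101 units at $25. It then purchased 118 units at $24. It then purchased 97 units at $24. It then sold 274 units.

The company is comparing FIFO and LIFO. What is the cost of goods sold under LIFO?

FIFO COGS: 189 @ $23 + 85 @ $22 = $6,217
LIFO COGS: 97 @ $24 + 118 @ $24 + 59 @ $25 = $6,635

COGS = $6,635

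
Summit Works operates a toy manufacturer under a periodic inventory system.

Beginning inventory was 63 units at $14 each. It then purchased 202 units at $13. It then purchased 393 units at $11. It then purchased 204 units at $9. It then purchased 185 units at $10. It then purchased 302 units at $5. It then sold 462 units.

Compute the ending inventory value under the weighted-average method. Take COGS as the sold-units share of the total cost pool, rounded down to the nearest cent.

Sale 1, sell 462: 462/1349 × $13,027.00 → $4,461.43
Ending inventory (cost pool remaining) = $8,565.57

Ending inventory = $8,565.57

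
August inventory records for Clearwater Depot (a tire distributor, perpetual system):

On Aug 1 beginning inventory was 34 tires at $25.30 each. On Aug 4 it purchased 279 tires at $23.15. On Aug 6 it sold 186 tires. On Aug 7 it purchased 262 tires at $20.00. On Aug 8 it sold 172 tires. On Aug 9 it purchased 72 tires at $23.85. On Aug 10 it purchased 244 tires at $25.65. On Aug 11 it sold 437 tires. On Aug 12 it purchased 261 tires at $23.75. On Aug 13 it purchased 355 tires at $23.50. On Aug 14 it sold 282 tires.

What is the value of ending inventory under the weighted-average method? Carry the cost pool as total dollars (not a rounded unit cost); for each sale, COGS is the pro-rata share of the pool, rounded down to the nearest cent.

After Aug 1: 34 on hand, pool $860.20 (≈ $25.3000 each)
After Aug 4: 313 on hand, pool $7,319.05 (≈ $23.3835 each)
Aug 6, sell 186: 186/313 × $7,319.05 → $4,349.33
After Aug 7: 389 on hand, pool $8,209.72 (≈ $21.1047 each)
Aug 8, sell 172: 172/389 × $8,209.72 → $3,630.00
After Aug 9: 289 on hand, pool $6,296.92 (≈ $21.7887 each)
After Aug 10: 533 on hand, pool $12,555.52 (≈ $23.5563 each)
Aug 11, sell 437: 437/533 × $12,555.52 → $10,294.11
After Aug 12: 357 on hand, pool $8,460.16 (≈ $23.6979 each)
After Aug 13: 712 on hand, pool $16,802.66 (≈ $23.5992 each)
Aug 14, sell 282: 282/712 × $16,802.66 → $6,654.98
Total COGS = $4,349.33 + $3,630.00 + $10,294.11 + $6,654.98 = $24,928.42
Ending inventory (cost pool remaining) = $10,147.68

Ending inventory = $10,147.68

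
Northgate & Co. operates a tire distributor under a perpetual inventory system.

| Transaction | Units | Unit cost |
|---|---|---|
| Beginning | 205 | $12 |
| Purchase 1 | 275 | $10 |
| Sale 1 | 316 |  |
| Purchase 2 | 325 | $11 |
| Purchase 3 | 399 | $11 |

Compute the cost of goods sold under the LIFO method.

COGS = $3,242

Sale 1 (316) [LIFO — newest first]: 275 @ $10 + 41 @ $12 = $3,242
Ending inventory: 164 @ $12 + 325 @ $11 + 399 @ $11 = $9,932
Check: goods available $13,174 = COGS $3,242 + ending $9,932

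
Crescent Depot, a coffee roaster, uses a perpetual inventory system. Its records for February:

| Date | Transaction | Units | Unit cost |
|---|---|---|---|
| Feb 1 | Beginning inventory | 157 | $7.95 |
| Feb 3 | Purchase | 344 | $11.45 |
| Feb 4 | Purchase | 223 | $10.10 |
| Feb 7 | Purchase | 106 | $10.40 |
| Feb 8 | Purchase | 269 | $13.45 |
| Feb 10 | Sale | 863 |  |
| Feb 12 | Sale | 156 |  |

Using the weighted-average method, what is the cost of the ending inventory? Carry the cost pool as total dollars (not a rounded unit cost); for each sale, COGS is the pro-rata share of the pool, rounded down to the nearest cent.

Ending inventory = $885.15

After Feb 1: 157 on hand, pool $1,248.15 (≈ $7.9500 each)
After Feb 3: 501 on hand, pool $5,186.95 (≈ $10.3532 each)
After Feb 4: 724 on hand, pool $7,439.25 (≈ $10.2752 each)
After Feb 7: 830 on hand, pool $8,541.65 (≈ $10.2911 each)
After Feb 8: 1099 on hand, pool $12,159.70 (≈ $11.0643 each)
Feb 10, sell 863: 863/1099 × $12,159.70 → $9,548.51
Feb 12, sell 156: 156/236 × $2,611.19 → $1,726.04
Total COGS = $9,548.51 + $1,726.04 = $11,274.55
Ending inventory (cost pool remaining) = $885.15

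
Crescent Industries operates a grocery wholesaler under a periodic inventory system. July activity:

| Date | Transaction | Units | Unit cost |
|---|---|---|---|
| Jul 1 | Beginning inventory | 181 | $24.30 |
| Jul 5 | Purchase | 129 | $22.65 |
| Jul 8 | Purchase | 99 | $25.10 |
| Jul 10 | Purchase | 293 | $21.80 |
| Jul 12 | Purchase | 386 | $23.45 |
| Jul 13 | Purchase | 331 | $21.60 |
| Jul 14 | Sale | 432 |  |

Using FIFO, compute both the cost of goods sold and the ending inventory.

Jul 14, 432 sold [FIFO — oldest first]: 181 @ $24.30 + 129 @ $22.65 + 99 @ $25.10 + 23 @ $21.80 = $10,306.45
Ending inventory: 270 @ $21.80 + 386 @ $23.45 + 331 @ $21.60 = $22,087.30

COGS = $10,306.45; ending inventory = $22,087.30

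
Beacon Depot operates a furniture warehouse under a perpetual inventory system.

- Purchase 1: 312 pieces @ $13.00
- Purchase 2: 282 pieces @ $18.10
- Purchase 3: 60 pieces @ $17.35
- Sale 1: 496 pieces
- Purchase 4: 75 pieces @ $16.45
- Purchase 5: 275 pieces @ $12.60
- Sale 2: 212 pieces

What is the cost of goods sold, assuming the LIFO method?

COGS = $10,818.40

Sale 1 (496) [LIFO — newest first]: 60 @ $17.35 + 282 @ $18.10 + 154 @ $13.00 = $8,147.20
Sale 2 (212) [LIFO — newest first]: 212 @ $12.60 = $2,671.20
Total COGS = $8,147.20 + $2,671.20 = $10,818.40
Ending inventory: 158 @ $13.00 + 75 @ $16.45 + 63 @ $12.60 = $4,081.55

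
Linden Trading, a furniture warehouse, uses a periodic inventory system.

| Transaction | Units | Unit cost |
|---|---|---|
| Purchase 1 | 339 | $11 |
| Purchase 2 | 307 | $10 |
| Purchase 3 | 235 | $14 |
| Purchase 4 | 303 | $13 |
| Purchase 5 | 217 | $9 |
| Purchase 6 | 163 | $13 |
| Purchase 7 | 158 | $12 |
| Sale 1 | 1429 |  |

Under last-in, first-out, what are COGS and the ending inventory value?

COGS = $16,773; ending inventory = $3,223

Sale 1 (1429) [LIFO — newest first]: 158 @ $12 + 163 @ $13 + 217 @ $9 + 303 @ $13 + 235 @ $14 + 307 @ $10 + 46 @ $11 = $16,773
Ending inventory: 293 @ $11 = $3,223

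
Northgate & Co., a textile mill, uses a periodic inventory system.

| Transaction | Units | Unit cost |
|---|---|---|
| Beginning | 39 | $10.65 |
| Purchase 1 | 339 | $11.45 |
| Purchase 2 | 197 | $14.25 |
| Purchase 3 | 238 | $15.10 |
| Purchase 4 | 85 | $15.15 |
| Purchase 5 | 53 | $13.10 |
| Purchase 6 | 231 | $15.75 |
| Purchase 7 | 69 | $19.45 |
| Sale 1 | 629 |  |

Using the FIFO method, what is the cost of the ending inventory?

Sale 1 (629) [FIFO — oldest first]: 39 @ $10.65 + 339 @ $11.45 + 197 @ $14.25 + 54 @ $15.10 = $7,919.55
Ending inventory: 184 @ $15.10 + 85 @ $15.15 + 53 @ $13.10 + 231 @ $15.75 + 69 @ $19.45 = $9,740.75

Ending inventory = $9,740.75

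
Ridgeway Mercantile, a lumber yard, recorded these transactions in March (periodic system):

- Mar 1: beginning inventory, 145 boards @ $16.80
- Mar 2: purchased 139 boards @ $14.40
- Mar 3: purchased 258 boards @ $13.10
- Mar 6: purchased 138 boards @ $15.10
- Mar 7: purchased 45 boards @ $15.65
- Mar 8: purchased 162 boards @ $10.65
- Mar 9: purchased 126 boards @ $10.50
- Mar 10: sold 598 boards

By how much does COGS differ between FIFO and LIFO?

FIFO COGS: 145 @ $16.80 + 139 @ $14.40 + 258 @ $13.10 + 56 @ $15.10 = $8,663.00
LIFO COGS: 126 @ $10.50 + 162 @ $10.65 + 45 @ $15.65 + 138 @ $15.10 + 127 @ $13.10 = $7,500.05
Difference = |$8,663.00 − $7,500.05| = $1,162.95

$1,162.95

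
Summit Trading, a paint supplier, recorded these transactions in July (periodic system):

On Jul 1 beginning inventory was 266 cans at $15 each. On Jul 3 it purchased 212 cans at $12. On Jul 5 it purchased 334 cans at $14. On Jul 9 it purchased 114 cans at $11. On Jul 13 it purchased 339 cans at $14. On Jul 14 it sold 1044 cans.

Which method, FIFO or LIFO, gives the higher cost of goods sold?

FIFO

FIFO COGS: 266 @ $15 + 212 @ $12 + 334 @ $14 + 114 @ $11 + 118 @ $14 = $14,116
LIFO COGS: 339 @ $14 + 114 @ $11 + 334 @ $14 + 212 @ $12 + 45 @ $15 = $13,895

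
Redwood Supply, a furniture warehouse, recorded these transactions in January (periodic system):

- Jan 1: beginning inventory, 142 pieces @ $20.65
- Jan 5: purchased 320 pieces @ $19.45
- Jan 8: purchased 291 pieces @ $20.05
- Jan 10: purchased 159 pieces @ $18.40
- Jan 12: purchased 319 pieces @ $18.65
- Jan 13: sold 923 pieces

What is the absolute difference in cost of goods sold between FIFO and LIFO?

FIFO COGS: 142 @ $20.65 + 320 @ $19.45 + 291 @ $20.05 + 159 @ $18.40 + 11 @ $18.65 = $18,121.60
LIFO COGS: 319 @ $18.65 + 159 @ $18.40 + 291 @ $20.05 + 154 @ $19.45 = $17,704.80
Difference = |$18,121.60 − $17,704.80| = $416.80

$416.80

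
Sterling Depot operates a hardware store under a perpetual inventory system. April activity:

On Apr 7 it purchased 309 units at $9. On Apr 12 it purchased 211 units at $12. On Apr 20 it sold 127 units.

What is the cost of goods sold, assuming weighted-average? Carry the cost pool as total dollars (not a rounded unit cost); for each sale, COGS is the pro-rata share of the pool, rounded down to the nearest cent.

After Apr 7: 309 on hand, pool $2,781.00 (≈ $9.0000 each)
After Apr 12: 520 on hand, pool $5,313.00 (≈ $10.2173 each)
Apr 20, sell 127: 127/520 × $5,313.00 → $1,297.59
Ending inventory (cost pool remaining) = $4,015.41
Check: goods available $5,313.00 = COGS $1,297.59 + ending $4,015.41

COGS = $1,297.59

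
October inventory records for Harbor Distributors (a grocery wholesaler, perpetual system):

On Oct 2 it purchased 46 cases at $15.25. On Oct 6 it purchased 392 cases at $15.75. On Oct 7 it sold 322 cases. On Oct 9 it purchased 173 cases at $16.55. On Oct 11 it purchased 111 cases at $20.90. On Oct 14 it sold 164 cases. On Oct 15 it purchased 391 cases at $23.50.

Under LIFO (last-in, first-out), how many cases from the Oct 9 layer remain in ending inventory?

120

Oct 7, 322 sold [LIFO — newest first]: 322 @ $15.75 = $5,071.50
Oct 14, 164 sold [LIFO — newest first]: 111 @ $20.90 + 53 @ $16.55 = $3,197.05
Total COGS = $5,071.50 + $3,197.05 = $8,268.55
Ending inventory: 46 @ $15.25 + 70 @ $15.75 + 120 @ $16.55 + 391 @ $23.50 = $12,978.50
Check: goods available $21,247.05 = COGS $8,268.55 + ending $12,978.50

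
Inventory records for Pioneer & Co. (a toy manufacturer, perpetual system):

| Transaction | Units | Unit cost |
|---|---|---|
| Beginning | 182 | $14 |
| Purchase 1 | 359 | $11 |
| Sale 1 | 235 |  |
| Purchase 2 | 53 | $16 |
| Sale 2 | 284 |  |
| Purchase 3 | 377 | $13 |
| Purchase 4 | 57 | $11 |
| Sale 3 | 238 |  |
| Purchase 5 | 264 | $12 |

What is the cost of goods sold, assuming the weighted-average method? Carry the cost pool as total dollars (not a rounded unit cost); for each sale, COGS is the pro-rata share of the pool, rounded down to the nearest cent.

After Beginning: 182 on hand, pool $2,548.00 (≈ $14.0000 each)
After Purchase 1: 541 on hand, pool $6,497.00 (≈ $12.0092 each)
Sale 1, sell 235: 235/541 × $6,497.00 → $2,822.17
After Purchase 2: 359 on hand, pool $4,522.83 (≈ $12.5984 each)
Sale 2, sell 284: 284/359 × $4,522.83 → $3,577.94
After Purchase 3: 452 on hand, pool $5,845.89 (≈ $12.9334 each)
After Purchase 4: 509 on hand, pool $6,472.89 (≈ $12.7169 each)
Sale 3, sell 238: 238/509 × $6,472.89 → $3,026.61
After Purchase 5: 535 on hand, pool $6,614.28 (≈ $12.3631 each)
Total COGS = $2,822.17 + $3,577.94 + $3,026.61 = $9,426.72
Ending inventory (cost pool remaining) = $6,614.28

COGS = $9,426.72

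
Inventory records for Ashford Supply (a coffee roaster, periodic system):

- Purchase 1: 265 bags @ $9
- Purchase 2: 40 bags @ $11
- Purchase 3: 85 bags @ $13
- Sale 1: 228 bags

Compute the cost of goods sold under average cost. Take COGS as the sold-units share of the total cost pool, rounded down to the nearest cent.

Sale 1, sell 228: 228/390 × $3,930.00 → $2,297.53
Ending inventory (cost pool remaining) = $1,632.47

COGS = $2,297.53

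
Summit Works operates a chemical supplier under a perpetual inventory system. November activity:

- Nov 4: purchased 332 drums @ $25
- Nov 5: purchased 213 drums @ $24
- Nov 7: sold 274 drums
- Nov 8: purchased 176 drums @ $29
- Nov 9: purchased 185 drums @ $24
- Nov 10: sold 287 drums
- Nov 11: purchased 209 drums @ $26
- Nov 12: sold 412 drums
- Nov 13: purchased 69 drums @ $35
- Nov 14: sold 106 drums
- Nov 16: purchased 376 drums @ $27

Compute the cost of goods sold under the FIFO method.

Nov 7, 274 sold [FIFO — oldest first]: 274 @ $25 = $6,850
Nov 10, 287 sold [FIFO — oldest first]: 58 @ $25 + 213 @ $24 + 16 @ $29 = $7,026
Nov 12, 412 sold [FIFO — oldest first]: 160 @ $29 + 185 @ $24 + 67 @ $26 = $10,822
Nov 14, 106 sold [FIFO — oldest first]: 106 @ $26 = $2,756
Total COGS = $6,850 + $7,026 + $10,822 + $2,756 = $27,454
Ending inventory: 36 @ $26 + 69 @ $35 + 376 @ $27 = $13,503
Check: goods available $40,957 = COGS $27,454 + ending $13,503

COGS = $27,454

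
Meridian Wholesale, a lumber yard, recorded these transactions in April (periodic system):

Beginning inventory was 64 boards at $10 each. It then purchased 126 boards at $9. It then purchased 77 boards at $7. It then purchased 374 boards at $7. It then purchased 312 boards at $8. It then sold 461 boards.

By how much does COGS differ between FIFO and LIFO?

$132

FIFO COGS: 64 @ $10 + 126 @ $9 + 77 @ $7 + 194 @ $7 = $3,671
LIFO COGS: 312 @ $8 + 149 @ $7 = $3,539
Difference = |$3,671 − $3,539| = $132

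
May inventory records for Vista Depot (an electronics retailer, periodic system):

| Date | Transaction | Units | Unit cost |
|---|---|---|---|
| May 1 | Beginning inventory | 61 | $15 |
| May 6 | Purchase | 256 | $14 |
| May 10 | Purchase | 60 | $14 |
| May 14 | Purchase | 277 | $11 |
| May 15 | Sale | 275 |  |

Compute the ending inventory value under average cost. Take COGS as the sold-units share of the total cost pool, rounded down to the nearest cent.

May 15, sell 275: 275/654 × $8,386.00 → $3,526.22
Ending inventory (cost pool remaining) = $4,859.78

Ending inventory = $4,859.78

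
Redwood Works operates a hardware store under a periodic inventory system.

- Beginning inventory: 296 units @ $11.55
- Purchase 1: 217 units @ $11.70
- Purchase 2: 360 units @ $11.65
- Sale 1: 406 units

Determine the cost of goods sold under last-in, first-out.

Sale 1 (406) [LIFO — newest first]: 360 @ $11.65 + 46 @ $11.70 = $4,732.20
Ending inventory: 296 @ $11.55 + 171 @ $11.70 = $5,419.50
Check: goods available $10,151.70 = COGS $4,732.20 + ending $5,419.50

COGS = $4,732.20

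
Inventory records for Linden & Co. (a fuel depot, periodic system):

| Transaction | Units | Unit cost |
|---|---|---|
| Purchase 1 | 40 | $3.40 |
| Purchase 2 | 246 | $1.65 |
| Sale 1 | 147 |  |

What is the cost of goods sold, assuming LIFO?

COGS = $242.55

Sale 1 (147) [LIFO — newest first]: 147 @ $1.65 = $242.55
Ending inventory: 40 @ $3.40 + 99 @ $1.65 = $299.35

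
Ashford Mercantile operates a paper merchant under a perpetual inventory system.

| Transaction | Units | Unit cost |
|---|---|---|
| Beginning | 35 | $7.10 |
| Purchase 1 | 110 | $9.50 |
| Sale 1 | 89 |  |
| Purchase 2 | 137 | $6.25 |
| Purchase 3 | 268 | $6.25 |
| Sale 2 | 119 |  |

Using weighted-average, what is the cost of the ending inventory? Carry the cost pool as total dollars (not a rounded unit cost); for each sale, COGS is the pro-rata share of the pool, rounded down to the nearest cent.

Ending inventory = $2,248.46

After Beginning: 35 on hand, pool $248.50 (≈ $7.1000 each)
After Purchase 1: 145 on hand, pool $1,293.50 (≈ $8.9207 each)
Sale 1, sell 89: 89/145 × $1,293.50 → $793.94
After Purchase 2: 193 on hand, pool $1,355.81 (≈ $7.0249 each)
After Purchase 3: 461 on hand, pool $3,030.81 (≈ $6.5744 each)
Sale 2, sell 119: 119/461 × $3,030.81 → $782.35
Total COGS = $793.94 + $782.35 = $1,576.29
Ending inventory (cost pool remaining) = $2,248.46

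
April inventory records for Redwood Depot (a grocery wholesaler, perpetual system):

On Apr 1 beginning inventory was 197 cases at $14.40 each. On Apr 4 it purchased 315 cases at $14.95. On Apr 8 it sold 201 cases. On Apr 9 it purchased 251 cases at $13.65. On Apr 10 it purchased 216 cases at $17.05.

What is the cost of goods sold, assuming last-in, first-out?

Apr 8, 201 sold [LIFO — newest first]: 201 @ $14.95 = $3,004.95
Ending inventory: 197 @ $14.40 + 114 @ $14.95 + 251 @ $13.65 + 216 @ $17.05 = $11,650.05

COGS = $3,004.95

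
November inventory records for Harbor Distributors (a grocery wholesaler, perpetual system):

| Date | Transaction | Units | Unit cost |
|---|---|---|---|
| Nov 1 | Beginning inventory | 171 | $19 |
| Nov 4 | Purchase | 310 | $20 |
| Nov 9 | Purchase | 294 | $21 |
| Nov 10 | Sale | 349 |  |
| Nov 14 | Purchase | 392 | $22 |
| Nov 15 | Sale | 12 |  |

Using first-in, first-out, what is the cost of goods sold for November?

Nov 10, 349 sold [FIFO — oldest first]: 171 @ $19 + 178 @ $20 = $6,809
Nov 15, 12 sold [FIFO — oldest first]: 12 @ $20 = $240
Total COGS = $6,809 + $240 = $7,049
Ending inventory: 120 @ $20 + 294 @ $21 + 392 @ $22 = $17,198

COGS = $7,049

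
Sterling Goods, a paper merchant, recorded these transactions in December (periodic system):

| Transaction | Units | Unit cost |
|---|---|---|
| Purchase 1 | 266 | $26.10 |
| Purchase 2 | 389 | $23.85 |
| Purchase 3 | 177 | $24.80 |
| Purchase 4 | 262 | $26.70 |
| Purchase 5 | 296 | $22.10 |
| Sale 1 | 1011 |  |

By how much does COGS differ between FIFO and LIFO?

$879.95

FIFO COGS: 266 @ $26.10 + 389 @ $23.85 + 177 @ $24.80 + 179 @ $26.70 = $25,389.15
LIFO COGS: 296 @ $22.10 + 262 @ $26.70 + 177 @ $24.80 + 276 @ $23.85 = $24,509.20
Difference = |$25,389.15 − $24,509.20| = $879.95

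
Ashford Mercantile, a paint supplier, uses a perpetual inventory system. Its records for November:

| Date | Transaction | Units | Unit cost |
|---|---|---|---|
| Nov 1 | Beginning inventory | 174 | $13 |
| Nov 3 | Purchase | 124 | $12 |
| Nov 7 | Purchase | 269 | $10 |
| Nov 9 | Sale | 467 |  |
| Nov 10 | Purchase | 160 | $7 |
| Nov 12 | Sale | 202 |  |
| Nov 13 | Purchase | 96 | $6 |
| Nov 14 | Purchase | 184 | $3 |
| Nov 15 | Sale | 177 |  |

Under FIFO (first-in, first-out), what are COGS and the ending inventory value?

Nov 9, 467 sold [FIFO — oldest first]: 174 @ $13 + 124 @ $12 + 169 @ $10 = $5,440
Nov 12, 202 sold [FIFO — oldest first]: 100 @ $10 + 102 @ $7 = $1,714
Nov 15, 177 sold [FIFO — oldest first]: 58 @ $7 + 96 @ $6 + 23 @ $3 = $1,051
Total COGS = $5,440 + $1,714 + $1,051 = $8,205
Ending inventory: 161 @ $3 = $483
Check: goods available $8,688 = COGS $8,205 + ending $483

COGS = $8,205; ending inventory = $483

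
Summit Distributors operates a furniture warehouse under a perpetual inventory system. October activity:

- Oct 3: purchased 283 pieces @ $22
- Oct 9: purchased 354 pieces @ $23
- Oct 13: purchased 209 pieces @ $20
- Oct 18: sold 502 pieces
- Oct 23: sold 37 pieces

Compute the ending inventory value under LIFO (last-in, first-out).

Ending inventory = $6,778

Oct 18, 502 sold [LIFO — newest first]: 209 @ $20 + 293 @ $23 = $10,919
Oct 23, 37 sold [LIFO — newest first]: 37 @ $23 = $851
Total COGS = $10,919 + $851 = $11,770
Ending inventory: 283 @ $22 + 24 @ $23 = $6,778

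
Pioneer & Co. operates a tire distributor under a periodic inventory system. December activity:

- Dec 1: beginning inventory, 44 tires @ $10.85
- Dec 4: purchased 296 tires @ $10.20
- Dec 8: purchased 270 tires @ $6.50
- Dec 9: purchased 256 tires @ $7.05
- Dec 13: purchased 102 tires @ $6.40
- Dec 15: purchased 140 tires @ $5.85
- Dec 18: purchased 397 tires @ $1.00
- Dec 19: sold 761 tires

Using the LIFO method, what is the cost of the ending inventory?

Dec 19, 761 sold [LIFO — newest first]: 397 @ $1.00 + 140 @ $5.85 + 102 @ $6.40 + 122 @ $7.05 = $2,728.90
Ending inventory: 44 @ $10.85 + 296 @ $10.20 + 270 @ $6.50 + 134 @ $7.05 = $6,196.30

Ending inventory = $6,196.30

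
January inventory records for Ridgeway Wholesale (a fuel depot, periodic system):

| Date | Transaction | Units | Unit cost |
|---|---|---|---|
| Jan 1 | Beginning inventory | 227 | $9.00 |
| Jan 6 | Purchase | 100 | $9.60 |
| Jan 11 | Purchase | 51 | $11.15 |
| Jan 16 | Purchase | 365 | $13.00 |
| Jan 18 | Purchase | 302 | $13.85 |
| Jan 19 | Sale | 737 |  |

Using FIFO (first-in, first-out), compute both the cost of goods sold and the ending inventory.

COGS = $8,238.65; ending inventory = $4,260.70

Jan 19, 737 sold [FIFO — oldest first]: 227 @ $9.00 + 100 @ $9.60 + 51 @ $11.15 + 359 @ $13.00 = $8,238.65
Ending inventory: 6 @ $13.00 + 302 @ $13.85 = $4,260.70
Check: goods available $12,499.35 = COGS $8,238.65 + ending $4,260.70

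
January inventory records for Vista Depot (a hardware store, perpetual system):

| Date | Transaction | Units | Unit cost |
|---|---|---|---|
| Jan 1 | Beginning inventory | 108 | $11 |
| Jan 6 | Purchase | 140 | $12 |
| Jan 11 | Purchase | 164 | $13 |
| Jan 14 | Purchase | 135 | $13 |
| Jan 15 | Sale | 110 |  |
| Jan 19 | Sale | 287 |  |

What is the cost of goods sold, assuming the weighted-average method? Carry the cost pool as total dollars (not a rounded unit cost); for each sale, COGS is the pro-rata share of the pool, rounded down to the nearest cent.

COGS = $4,902.62

After Jan 1: 108 on hand, pool $1,188.00 (≈ $11.0000 each)
After Jan 6: 248 on hand, pool $2,868.00 (≈ $11.5645 each)
After Jan 11: 412 on hand, pool $5,000.00 (≈ $12.1359 each)
After Jan 14: 547 on hand, pool $6,755.00 (≈ $12.3492 each)
Jan 15, sell 110: 110/547 × $6,755.00 → $1,358.40
Jan 19, sell 287: 287/437 × $5,396.60 → $3,544.22
Total COGS = $1,358.40 + $3,544.22 = $4,902.62
Ending inventory (cost pool remaining) = $1,852.38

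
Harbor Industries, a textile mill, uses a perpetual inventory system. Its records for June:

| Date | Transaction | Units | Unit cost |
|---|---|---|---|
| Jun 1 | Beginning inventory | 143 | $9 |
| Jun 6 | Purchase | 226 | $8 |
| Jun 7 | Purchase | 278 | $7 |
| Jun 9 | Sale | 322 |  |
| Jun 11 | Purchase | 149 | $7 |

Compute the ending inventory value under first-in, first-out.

Jun 9, 322 sold [FIFO — oldest first]: 143 @ $9 + 179 @ $8 = $2,719
Ending inventory: 47 @ $8 + 278 @ $7 + 149 @ $7 = $3,365

Ending inventory = $3,365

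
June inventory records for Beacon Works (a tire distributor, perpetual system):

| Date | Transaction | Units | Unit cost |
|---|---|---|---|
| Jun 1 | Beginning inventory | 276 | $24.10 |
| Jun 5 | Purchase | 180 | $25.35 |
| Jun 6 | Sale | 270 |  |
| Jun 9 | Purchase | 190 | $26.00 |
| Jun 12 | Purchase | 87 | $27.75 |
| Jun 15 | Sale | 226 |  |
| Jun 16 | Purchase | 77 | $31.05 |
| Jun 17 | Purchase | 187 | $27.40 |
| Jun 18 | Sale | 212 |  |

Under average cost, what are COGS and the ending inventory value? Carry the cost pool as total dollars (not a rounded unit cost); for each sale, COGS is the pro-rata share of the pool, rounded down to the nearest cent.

After Jun 1: 276 on hand, pool $6,651.60 (≈ $24.1000 each)
After Jun 5: 456 on hand, pool $11,214.60 (≈ $24.5934 each)
Jun 6, sell 270: 270/456 × $11,214.60 → $6,640.22
After Jun 9: 376 on hand, pool $9,514.38 (≈ $25.3042 each)
After Jun 12: 463 on hand, pool $11,928.63 (≈ $25.7638 each)
Jun 15, sell 226: 226/463 × $11,928.63 → $5,822.61
After Jun 16: 314 on hand, pool $8,496.87 (≈ $27.0601 each)
After Jun 17: 501 on hand, pool $13,620.67 (≈ $27.1870 each)
Jun 18, sell 212: 212/501 × $13,620.67 → $5,763.63
Total COGS = $6,640.22 + $5,822.61 + $5,763.63 = $18,226.46
Ending inventory (cost pool remaining) = $7,857.04

COGS = $18,226.46; ending inventory = $7,857.04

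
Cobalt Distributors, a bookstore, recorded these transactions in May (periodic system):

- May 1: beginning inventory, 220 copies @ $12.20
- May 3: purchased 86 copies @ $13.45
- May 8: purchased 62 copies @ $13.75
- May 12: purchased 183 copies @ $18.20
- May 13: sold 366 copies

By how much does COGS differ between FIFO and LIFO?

FIFO COGS: 220 @ $12.20 + 86 @ $13.45 + 60 @ $13.75 = $4,665.70
LIFO COGS: 183 @ $18.20 + 62 @ $13.75 + 86 @ $13.45 + 35 @ $12.20 = $5,766.80
Difference = |$4,665.70 − $5,766.80| = $1,101.10

$1,101.10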